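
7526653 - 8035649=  - 508996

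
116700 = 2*58350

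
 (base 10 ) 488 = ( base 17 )1BC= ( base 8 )750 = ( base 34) EC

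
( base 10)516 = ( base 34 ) F6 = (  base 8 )1004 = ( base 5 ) 4031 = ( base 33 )FL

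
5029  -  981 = 4048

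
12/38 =6/19 = 0.32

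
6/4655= 6/4655 = 0.00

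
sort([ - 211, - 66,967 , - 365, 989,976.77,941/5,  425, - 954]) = [  -  954, - 365,  -  211, - 66,941/5, 425 , 967, 976.77, 989] 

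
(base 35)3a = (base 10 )115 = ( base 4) 1303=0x73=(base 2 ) 1110011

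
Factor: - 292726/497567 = - 41818/71081 = - 2^1 * 7^1*29^1*103^1*71081^( - 1) 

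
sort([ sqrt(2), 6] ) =[sqrt(2), 6 ]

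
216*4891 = 1056456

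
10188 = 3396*3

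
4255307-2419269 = 1836038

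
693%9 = 0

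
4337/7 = 4337/7  =  619.57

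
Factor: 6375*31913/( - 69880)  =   - 2^( - 3)*3^1*5^2*7^1*17^1*47^1*97^1*1747^( - 1) = - 40689075/13976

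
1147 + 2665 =3812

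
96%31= 3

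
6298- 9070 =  - 2772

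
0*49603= 0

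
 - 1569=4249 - 5818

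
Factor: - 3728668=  - 2^2*23^1*40529^1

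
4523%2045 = 433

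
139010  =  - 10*( - 13901)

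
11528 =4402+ 7126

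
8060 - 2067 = 5993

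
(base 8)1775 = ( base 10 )1021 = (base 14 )52D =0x3fd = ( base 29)166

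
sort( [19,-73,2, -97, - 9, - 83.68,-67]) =[ - 97 , - 83.68, - 73, - 67, - 9, 2,19 ]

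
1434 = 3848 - 2414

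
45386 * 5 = 226930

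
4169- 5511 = - 1342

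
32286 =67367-35081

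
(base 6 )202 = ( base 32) 2A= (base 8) 112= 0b1001010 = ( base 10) 74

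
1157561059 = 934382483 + 223178576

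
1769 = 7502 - 5733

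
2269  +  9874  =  12143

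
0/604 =0=0.00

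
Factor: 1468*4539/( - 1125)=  - 2221084/375 = -2^2*3^( - 1 )*5^( - 3)*17^1*89^1*367^1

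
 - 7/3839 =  - 7/3839 =- 0.00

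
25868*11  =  284548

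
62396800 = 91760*680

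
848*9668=8198464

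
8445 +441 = 8886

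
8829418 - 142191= 8687227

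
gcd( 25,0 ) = 25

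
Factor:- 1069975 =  - 5^2*127^1*337^1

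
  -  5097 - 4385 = -9482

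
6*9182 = 55092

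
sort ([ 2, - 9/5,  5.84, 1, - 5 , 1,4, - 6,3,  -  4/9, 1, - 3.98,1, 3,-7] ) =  [ - 7, - 6, - 5,-3.98 , - 9/5, - 4/9 , 1, 1, 1,  1, 2, 3, 3,4, 5.84] 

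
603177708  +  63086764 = 666264472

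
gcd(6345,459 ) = 27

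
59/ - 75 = - 59/75=- 0.79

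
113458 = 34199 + 79259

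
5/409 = 5/409 = 0.01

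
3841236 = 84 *45729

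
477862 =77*6206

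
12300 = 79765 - 67465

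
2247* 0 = 0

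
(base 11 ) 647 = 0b1100001001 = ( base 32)O9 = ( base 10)777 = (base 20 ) 1ih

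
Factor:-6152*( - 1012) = 6225824 = 2^5*11^1 * 23^1  *769^1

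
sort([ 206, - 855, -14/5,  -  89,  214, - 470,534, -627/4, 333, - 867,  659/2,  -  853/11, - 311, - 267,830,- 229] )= [ - 867, - 855, - 470, - 311, -267,- 229, -627/4, - 89, - 853/11, - 14/5, 206, 214, 659/2,333,534,830 ]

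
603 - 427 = 176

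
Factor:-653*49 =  - 7^2*653^1 = - 31997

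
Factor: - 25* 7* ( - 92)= 16100 = 2^2*5^2* 7^1  *  23^1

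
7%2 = 1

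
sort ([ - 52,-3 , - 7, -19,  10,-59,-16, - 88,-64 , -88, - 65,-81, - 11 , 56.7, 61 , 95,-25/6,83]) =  [ - 88,-88, - 81,-65,  -  64, - 59, - 52, - 19, - 16, - 11,-7, - 25/6,- 3, 10, 56.7, 61, 83, 95]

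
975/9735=65/649  =  0.10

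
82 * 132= 10824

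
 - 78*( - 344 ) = 26832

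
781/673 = 781/673=1.16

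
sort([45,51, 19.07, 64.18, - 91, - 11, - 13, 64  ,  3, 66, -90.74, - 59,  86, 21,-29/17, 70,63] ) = [-91, - 90.74,-59,-13,-11, - 29/17,3,19.07, 21, 45, 51, 63,64, 64.18,66,70,86] 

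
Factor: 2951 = 13^1*227^1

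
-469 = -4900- - 4431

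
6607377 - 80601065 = -73993688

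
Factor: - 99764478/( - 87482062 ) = 49882239/43741031 = 3^2*11^1*19^1 * 23^1  *31^( - 1) * 131^( - 1 )*1153^1 * 10771^( - 1) 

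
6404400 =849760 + 5554640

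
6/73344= 1/12224 = 0.00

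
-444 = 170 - 614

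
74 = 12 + 62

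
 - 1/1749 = -1/1749 = - 0.00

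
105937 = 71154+34783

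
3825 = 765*5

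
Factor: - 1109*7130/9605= - 2^1*17^( - 1) * 23^1*31^1 * 113^(-1 )*1109^1 = - 1581434/1921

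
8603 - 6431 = 2172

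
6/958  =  3/479 = 0.01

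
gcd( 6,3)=3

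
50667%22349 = 5969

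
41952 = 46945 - 4993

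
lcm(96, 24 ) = 96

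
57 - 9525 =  - 9468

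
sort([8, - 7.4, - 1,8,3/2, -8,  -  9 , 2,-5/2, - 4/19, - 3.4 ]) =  [ - 9, - 8, - 7.4,  -  3.4, - 5/2, - 1, - 4/19, 3/2,2,8,8 ]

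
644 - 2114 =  - 1470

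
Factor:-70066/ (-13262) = 19^( - 1 )*53^1*349^(  -  1 )*661^1 = 35033/6631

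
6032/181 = 6032/181=33.33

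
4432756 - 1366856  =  3065900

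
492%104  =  76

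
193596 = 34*5694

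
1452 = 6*242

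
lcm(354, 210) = 12390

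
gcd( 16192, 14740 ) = 44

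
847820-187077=660743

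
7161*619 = 4432659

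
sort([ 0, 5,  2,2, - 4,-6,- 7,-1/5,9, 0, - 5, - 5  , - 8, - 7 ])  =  [ - 8, - 7, - 7, - 6, - 5, - 5, - 4,-1/5, 0, 0, 2,2,5,9]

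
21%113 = 21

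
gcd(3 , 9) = 3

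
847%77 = 0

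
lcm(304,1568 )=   29792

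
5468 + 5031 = 10499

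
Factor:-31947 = -3^1 * 23^1 * 463^1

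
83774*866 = 72548284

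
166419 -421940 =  - 255521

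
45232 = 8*5654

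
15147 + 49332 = 64479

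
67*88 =5896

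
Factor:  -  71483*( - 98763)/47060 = 7059875529/47060= 2^ ( - 2)*3^1 * 5^( - 1 )*7^1*13^(-1 )*181^( - 1)*  4703^1*71483^1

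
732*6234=4563288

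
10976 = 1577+9399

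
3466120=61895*56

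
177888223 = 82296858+95591365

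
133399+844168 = 977567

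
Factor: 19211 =19211^1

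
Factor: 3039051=3^1*79^1*12823^1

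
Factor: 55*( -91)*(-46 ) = 230230 = 2^1*5^1*7^1*11^1*13^1*23^1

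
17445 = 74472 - 57027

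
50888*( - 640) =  - 32568320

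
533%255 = 23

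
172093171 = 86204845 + 85888326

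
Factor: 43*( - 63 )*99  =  -3^4*7^1 * 11^1*43^1 = - 268191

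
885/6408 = 295/2136= 0.14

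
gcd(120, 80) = 40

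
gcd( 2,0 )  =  2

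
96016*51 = 4896816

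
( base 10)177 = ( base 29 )63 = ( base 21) 89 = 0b10110001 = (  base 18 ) 9F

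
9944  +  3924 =13868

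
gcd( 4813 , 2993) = 1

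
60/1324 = 15/331=0.05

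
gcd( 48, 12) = 12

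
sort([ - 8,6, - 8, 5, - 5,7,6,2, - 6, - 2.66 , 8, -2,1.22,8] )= [ - 8, - 8, - 6, - 5,-2.66, - 2,  1.22,2,5,6, 6,7,8, 8]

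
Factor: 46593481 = 11^1 *17^1 * 193^1*1291^1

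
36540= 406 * 90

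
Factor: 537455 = 5^1*17^1*6323^1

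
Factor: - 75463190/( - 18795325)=15092638/3759065 = 2^1*5^( - 1 ) * 11^1*686029^1*751813^( - 1)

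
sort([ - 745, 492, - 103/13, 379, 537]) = [- 745, - 103/13,379, 492, 537 ] 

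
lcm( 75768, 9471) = 75768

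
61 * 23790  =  1451190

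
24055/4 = 24055/4 = 6013.75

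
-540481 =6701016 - 7241497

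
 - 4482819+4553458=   70639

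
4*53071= 212284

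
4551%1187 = 990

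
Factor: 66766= 2^1*7^1*19^1*251^1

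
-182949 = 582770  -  765719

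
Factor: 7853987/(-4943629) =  - 19^( - 1 ) * 260191^( - 1) * 7853987^1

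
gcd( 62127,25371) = 9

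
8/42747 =8/42747 = 0.00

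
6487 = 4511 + 1976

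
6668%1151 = 913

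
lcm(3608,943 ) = 82984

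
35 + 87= 122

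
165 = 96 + 69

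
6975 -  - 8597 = 15572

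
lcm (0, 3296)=0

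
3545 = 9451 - 5906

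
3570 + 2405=5975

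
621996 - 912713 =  - 290717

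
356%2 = 0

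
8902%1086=214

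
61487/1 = 61487=   61487.00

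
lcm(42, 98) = 294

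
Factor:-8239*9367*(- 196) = 15126243748 = 2^2*7^3*11^1*17^1*19^1* 29^1*107^1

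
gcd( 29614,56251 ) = 13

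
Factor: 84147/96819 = 28049/32273 = 7^1 * 59^ ( - 1) * 547^( - 1 )*4007^1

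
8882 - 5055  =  3827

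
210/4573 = 210/4573  =  0.05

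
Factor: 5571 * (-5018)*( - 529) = 2^1*3^2 * 13^1*23^2*193^1*619^1 = 14788342062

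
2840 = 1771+1069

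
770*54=41580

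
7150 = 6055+1095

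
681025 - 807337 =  - 126312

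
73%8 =1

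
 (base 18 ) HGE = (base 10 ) 5810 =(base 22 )c02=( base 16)16B2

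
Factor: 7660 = 2^2*5^1*383^1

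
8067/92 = 8067/92= 87.68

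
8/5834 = 4/2917 = 0.00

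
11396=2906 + 8490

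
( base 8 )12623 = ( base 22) b91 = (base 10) 5523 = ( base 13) 268B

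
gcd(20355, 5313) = 69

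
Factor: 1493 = 1493^1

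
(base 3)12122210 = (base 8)10035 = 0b1000000011101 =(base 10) 4125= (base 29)4q7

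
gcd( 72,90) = 18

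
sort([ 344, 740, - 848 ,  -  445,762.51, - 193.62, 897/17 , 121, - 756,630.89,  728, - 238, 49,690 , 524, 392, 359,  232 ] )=[  -  848, - 756,-445, - 238, - 193.62,49, 897/17, 121, 232 , 344, 359,392,524,  630.89, 690,728,740,762.51]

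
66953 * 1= 66953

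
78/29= 78/29 = 2.69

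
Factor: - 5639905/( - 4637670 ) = 1127981/927534 = 2^ ( -1)*3^(-1)*154589^(-1)*1127981^1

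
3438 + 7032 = 10470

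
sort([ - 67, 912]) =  [ - 67, 912]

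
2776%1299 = 178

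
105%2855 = 105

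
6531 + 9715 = 16246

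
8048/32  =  251  +  1/2 = 251.50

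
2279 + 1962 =4241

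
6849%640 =449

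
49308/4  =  12327 =12327.00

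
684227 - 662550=21677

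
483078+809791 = 1292869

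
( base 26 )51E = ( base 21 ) 7fi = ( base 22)71a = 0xD5C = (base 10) 3420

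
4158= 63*66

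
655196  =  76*8621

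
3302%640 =102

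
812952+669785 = 1482737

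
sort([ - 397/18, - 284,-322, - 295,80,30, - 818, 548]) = [ - 818,-322, - 295, - 284,- 397/18, 30, 80, 548 ]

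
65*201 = 13065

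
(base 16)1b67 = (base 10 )7015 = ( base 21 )fj1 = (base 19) 1084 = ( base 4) 1231213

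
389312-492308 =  - 102996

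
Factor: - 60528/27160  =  -2^1*3^1*5^ (-1)*7^( - 1)*13^1 =- 78/35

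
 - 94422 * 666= - 62885052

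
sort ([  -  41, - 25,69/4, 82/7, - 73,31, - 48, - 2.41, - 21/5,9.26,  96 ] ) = [ - 73, - 48, - 41, - 25 , - 21/5, - 2.41, 9.26,82/7,69/4,31, 96] 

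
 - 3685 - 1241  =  -4926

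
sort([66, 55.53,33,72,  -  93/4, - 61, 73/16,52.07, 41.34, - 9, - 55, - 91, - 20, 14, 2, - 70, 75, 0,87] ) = [-91, - 70, - 61, - 55, - 93/4, - 20,- 9, 0, 2, 73/16, 14, 33, 41.34, 52.07,55.53, 66, 72,75, 87 ] 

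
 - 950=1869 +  - 2819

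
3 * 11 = 33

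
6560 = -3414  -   -9974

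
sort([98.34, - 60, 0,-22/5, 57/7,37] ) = [-60, - 22/5, 0,57/7, 37,98.34 ] 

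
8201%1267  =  599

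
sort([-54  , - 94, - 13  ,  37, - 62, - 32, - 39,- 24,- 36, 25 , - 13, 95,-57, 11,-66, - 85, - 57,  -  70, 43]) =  [ - 94, - 85, - 70, - 66, - 62 ,  -  57, - 57,  -  54 , - 39,  -  36,  -  32, - 24,-13, - 13, 11, 25, 37, 43, 95 ]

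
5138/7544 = 2569/3772 = 0.68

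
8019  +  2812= 10831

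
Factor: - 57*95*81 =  - 3^5*5^1*19^2 = - 438615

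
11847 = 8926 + 2921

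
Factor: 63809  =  63809^1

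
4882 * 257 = 1254674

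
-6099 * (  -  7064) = 43083336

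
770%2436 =770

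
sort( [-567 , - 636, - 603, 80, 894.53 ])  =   [  -  636 , - 603, - 567, 80,894.53 ]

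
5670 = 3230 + 2440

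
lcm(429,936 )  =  10296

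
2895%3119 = 2895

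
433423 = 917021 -483598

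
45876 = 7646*6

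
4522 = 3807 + 715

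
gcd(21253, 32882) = 401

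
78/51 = 26/17 = 1.53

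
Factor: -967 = -967^1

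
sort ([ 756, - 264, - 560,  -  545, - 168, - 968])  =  [  -  968,  -  560, - 545, - 264, - 168, 756] 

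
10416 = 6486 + 3930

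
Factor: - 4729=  - 4729^1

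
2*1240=2480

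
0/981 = 0= 0.00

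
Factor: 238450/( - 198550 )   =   - 11^(-1)*19^( -1)*251^1 = - 251/209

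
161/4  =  40+1/4= 40.25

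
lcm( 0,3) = 0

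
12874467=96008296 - 83133829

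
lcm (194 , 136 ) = 13192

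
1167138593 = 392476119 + 774662474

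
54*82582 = 4459428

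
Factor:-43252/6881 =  - 2^2 * 7^( - 1 ) * 11^1 = -44/7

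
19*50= 950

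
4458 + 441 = 4899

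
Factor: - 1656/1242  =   - 2^2 *3^( - 1 )=- 4/3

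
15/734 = 15/734=0.02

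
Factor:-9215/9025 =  - 97/95=- 5^( - 1)*19^ ( -1) * 97^1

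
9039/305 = 29 + 194/305  =  29.64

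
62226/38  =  31113/19= 1637.53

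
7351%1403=336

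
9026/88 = 102 + 25/44 = 102.57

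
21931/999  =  21 + 952/999=   21.95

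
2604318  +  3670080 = 6274398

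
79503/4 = 19875+3/4=19875.75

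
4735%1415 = 490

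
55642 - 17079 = 38563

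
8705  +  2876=11581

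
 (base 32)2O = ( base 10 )88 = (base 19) 4C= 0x58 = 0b1011000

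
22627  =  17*1331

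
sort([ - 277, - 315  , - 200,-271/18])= [-315, -277 , - 200, - 271/18 ] 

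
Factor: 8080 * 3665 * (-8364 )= - 247684804800= - 2^6*3^1  *5^2*17^1*41^1*101^1* 733^1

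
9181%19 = 4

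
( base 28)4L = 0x85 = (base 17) 7E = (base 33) 41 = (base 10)133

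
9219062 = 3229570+5989492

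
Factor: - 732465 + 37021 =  - 695444 = -2^2*173861^1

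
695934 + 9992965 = 10688899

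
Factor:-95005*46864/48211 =-4452314320/48211 = - 2^4*5^1 * 29^1 * 37^( - 1)*101^1*1303^(-1)*19001^1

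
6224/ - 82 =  - 3112/41 = - 75.90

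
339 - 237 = 102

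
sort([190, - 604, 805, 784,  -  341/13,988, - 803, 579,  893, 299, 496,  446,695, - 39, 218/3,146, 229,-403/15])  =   [ - 803, - 604,-39, - 403/15,  -  341/13, 218/3, 146,190, 229,  299,446,  496, 579, 695, 784, 805, 893,988]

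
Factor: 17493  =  3^1*7^3*17^1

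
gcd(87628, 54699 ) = 1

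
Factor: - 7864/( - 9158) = 2^2*19^(-1 ) * 241^(-1 )*983^1 = 3932/4579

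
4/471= 4/471=0.01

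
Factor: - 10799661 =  - 3^1*3599887^1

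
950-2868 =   -  1918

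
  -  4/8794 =  -  2/4397 = - 0.00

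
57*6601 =376257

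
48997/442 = 3769/34  =  110.85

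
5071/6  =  5071/6=845.17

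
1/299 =1/299 = 0.00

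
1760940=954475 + 806465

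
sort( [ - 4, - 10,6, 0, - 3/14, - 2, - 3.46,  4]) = [-10 , - 4, - 3.46, - 2, - 3/14 , 0 , 4, 6]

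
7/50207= 7/50207 = 0.00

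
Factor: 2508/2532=209/211 =11^1*19^1 * 211^ (-1) 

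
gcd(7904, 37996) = 4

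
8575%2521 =1012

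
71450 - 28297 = 43153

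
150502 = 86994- - 63508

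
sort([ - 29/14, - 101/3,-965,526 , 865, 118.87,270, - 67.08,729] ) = [ - 965,- 67.08, - 101/3,  -  29/14, 118.87 , 270 , 526 , 729,865 ] 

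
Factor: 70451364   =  2^2 *3^1*331^1 *17737^1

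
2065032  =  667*3096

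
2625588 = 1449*1812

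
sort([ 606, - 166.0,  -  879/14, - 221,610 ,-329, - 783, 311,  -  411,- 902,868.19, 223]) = [  -  902, - 783, -411, - 329,-221, - 166.0 , - 879/14, 223,  311 , 606,610, 868.19 ]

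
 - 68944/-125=551+69/125 =551.55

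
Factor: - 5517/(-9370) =2^( - 1 ) *3^2*5^ ( - 1)*613^1*937^(-1 ) 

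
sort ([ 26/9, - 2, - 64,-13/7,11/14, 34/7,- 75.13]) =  [ - 75.13, - 64,-2,-13/7,11/14, 26/9,34/7 ] 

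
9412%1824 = 292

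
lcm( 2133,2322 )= 183438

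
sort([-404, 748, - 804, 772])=[ - 804, - 404, 748, 772 ]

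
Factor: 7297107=3^1 * 659^1*3691^1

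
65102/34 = 32551/17 = 1914.76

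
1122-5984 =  - 4862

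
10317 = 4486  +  5831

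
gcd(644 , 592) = 4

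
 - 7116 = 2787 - 9903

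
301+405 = 706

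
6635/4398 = 6635/4398 = 1.51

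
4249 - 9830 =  -5581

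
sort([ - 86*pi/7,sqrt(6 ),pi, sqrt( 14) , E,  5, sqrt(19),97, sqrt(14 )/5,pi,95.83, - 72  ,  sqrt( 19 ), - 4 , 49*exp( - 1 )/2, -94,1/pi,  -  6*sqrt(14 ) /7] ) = [ - 94, - 72, - 86*pi/7, -4, - 6*sqrt(14)/7,1/pi,sqrt ( 14)/5,sqrt(6), E,  pi,pi,sqrt(14), sqrt(19 ),  sqrt( 19),5,49*exp(-1 )/2, 95.83,97]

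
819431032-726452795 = 92978237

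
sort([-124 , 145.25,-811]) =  [-811, - 124, 145.25]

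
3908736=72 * 54288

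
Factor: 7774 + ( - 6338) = 1436 = 2^2*359^1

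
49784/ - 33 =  - 49784/33 = -1508.61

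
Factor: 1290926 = 2^1*7^1*13^1*41^1*173^1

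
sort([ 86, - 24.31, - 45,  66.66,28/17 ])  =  [ - 45 ,-24.31,28/17,66.66, 86]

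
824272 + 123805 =948077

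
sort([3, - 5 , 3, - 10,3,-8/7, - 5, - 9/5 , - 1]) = [ - 10, - 5, - 5, - 9/5, - 8/7, -1,3, 3, 3 ] 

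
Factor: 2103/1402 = 2^( - 1)*3^1 = 3/2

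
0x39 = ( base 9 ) 63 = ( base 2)111001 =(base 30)1r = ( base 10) 57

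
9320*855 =7968600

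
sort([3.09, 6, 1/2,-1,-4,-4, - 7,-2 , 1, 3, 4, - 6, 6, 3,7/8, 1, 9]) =[-7,-6,  -  4, -4, - 2, -1,  1/2,7/8, 1, 1, 3, 3,3.09, 4,  6, 6, 9] 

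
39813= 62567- 22754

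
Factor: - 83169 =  - 3^2*9241^1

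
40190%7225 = 4065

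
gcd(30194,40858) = 62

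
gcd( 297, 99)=99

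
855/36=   95/4 = 23.75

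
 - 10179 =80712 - 90891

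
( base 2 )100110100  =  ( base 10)308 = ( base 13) 1a9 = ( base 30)a8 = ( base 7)620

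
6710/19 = 6710/19  =  353.16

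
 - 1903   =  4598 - 6501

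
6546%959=792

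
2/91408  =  1/45704 =0.00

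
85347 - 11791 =73556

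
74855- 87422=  - 12567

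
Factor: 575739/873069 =3^1*  17^( - 1) * 19^(-1)*71^1 = 213/323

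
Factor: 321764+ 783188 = 1104952 = 2^3*59^1 * 2341^1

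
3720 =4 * 930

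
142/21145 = 142/21145 = 0.01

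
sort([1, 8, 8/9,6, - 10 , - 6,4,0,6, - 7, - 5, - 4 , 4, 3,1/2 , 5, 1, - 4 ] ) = [ - 10,-7, - 6, - 5, - 4, - 4,0 , 1/2,  8/9, 1 , 1,  3,4,4, 5,  6, 6,8]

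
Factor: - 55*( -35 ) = 1925 = 5^2*7^1 * 11^1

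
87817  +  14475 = 102292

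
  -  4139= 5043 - 9182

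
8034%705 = 279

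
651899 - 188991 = 462908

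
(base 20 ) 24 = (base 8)54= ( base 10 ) 44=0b101100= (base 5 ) 134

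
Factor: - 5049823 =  - 5049823^1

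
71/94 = 71/94= 0.76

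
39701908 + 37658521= 77360429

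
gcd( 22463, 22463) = 22463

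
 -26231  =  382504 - 408735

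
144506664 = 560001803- 415495139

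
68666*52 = 3570632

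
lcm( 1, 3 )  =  3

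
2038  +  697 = 2735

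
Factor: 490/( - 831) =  - 2^1*3^ (-1)*5^1*7^2*277^( - 1) 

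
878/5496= 439/2748 = 0.16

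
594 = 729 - 135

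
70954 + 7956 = 78910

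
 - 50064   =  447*(  -  112) 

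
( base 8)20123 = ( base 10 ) 8275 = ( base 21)IG1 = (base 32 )82j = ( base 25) d60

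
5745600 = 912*6300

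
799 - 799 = 0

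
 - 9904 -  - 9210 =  - 694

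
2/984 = 1/492 =0.00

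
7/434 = 1/62 = 0.02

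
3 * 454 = 1362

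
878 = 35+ 843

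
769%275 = 219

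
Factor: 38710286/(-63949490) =  -  5^(-1 )*11^( - 1)*67^(-1)*8677^(-1) * 19355143^1 = -19355143/31974745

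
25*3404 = 85100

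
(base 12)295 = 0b110010001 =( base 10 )401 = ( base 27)EN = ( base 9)485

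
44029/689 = 44029/689 = 63.90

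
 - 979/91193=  - 1 + 90214/91193= - 0.01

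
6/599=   6/599 = 0.01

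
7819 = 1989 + 5830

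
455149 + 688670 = 1143819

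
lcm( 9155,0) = 0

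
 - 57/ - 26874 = 19/8958 = 0.00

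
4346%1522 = 1302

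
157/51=3+4/51 = 3.08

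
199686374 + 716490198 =916176572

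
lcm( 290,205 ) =11890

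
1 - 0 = 1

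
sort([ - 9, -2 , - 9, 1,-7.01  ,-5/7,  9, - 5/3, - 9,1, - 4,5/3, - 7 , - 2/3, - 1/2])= [ - 9,  -  9,-9, - 7.01 ,- 7,- 4, - 2, - 5/3, - 5/7, - 2/3, - 1/2,  1, 1, 5/3, 9]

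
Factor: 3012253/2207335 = 5^( - 1 )*13^( - 1)*29^(  -  1 )*67^1 * 1171^( - 1 )*44959^1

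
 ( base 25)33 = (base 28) 2M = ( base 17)4A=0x4E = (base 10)78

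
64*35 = 2240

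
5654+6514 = 12168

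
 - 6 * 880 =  - 5280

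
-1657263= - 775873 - 881390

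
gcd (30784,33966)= 74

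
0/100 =0 = 0.00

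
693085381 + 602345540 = 1295430921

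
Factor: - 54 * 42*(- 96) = 217728  =  2^7*3^5*7^1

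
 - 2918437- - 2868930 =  -49507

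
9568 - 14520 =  - 4952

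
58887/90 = 6543/10 = 654.30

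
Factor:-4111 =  -4111^1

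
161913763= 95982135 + 65931628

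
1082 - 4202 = - 3120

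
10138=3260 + 6878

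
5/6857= 5/6857 = 0.00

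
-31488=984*(  -  32 )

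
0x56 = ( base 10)86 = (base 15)5B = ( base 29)2S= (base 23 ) 3H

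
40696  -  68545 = -27849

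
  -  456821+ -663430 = -1120251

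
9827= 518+9309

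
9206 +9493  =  18699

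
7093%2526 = 2041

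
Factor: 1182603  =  3^1  *394201^1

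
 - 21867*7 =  - 153069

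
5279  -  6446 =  - 1167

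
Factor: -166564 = -2^2*41641^1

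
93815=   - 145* ( - 647 ) 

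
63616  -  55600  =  8016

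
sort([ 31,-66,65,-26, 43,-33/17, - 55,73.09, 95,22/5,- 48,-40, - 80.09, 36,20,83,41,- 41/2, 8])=[ - 80.09, - 66,-55, - 48, - 40,  -  26, - 41/2,- 33/17,22/5, 8, 20, 31,  36,41,43,65,73.09, 83 , 95]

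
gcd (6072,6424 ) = 88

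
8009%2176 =1481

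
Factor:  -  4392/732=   -  6 = - 2^1 *3^1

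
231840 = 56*4140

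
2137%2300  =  2137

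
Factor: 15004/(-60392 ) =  - 2^(- 1 )*11^2 * 31^1*7549^( - 1) = -3751/15098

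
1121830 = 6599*170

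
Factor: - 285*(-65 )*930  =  2^1* 3^2*5^3*13^1*19^1 *31^1 = 17228250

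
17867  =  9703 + 8164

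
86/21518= 43/10759  =  0.00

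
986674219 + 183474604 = 1170148823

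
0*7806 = 0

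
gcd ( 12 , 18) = 6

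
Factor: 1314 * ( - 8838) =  - 11613132= - 2^2*3^4*73^1*491^1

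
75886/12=37943/6 = 6323.83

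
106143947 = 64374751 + 41769196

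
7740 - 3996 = 3744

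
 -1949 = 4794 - 6743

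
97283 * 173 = 16829959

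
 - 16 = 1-17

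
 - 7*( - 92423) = 646961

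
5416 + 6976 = 12392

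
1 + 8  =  9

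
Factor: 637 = 7^2*13^1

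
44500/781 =56 + 764/781 = 56.98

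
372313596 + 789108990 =1161422586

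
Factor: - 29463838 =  - 2^1*83^1*177493^1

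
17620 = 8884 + 8736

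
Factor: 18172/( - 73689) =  - 236/957 = -2^2*3^( - 1) * 11^( - 1 )*29^( - 1)*  59^1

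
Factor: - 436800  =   - 2^6 *3^1*5^2*7^1*13^1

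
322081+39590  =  361671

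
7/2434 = 7/2434 = 0.00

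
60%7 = 4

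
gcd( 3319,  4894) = 1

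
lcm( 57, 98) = 5586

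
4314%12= 6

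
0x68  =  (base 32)38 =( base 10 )104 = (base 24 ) 48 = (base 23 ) 4c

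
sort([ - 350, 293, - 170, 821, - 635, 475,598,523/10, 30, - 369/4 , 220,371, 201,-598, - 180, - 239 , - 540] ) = [ - 635, - 598, - 540, - 350, - 239, - 180, - 170,-369/4, 30, 523/10, 201, 220, 293,371,475,  598,  821] 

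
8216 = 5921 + 2295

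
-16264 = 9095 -25359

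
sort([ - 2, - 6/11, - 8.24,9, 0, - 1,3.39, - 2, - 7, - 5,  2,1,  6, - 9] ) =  [ - 9,  -  8.24, - 7, - 5,  -  2, - 2, - 1, - 6/11 , 0,1,2,3.39,6, 9] 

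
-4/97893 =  - 1 + 97889/97893 = -0.00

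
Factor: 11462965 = 5^1*2292593^1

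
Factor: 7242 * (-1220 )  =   - 2^3*3^1*5^1*17^1*61^1*71^1 = -  8835240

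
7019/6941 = 7019/6941 = 1.01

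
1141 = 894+247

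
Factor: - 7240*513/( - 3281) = 2^3*3^3*5^1*17^ ( - 1)*19^1*181^1*193^( - 1) = 3714120/3281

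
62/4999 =62/4999=0.01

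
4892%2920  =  1972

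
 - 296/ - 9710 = 148/4855 = 0.03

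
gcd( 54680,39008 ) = 8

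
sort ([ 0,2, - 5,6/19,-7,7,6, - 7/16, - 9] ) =[ - 9,-7, - 5,-7/16,0,6/19,2, 6,  7]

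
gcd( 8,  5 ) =1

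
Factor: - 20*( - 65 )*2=2^3*5^2*13^1 = 2600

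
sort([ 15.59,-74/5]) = [ - 74/5, 15.59 ]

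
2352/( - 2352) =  - 1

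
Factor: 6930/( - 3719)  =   - 2^1*3^2*5^1*7^1*11^1*3719^ (-1 )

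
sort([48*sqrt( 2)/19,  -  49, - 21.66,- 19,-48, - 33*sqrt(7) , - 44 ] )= [-33*sqrt( 7), - 49, - 48,  -  44, - 21.66, - 19 , 48 *sqrt( 2)/19]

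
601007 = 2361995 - 1760988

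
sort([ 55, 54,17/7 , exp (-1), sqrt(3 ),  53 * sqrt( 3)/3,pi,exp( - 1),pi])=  [exp(-1), exp(-1), sqrt(3 ), 17/7,pi, pi,53  *  sqrt( 3)/3, 54,55 ] 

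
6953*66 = 458898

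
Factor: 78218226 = 2^1*3^2*61^1*71237^1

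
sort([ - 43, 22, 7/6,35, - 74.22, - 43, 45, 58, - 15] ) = [ - 74.22, - 43, - 43, - 15,7/6,22, 35, 45,58 ] 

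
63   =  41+22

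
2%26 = 2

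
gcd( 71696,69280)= 16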